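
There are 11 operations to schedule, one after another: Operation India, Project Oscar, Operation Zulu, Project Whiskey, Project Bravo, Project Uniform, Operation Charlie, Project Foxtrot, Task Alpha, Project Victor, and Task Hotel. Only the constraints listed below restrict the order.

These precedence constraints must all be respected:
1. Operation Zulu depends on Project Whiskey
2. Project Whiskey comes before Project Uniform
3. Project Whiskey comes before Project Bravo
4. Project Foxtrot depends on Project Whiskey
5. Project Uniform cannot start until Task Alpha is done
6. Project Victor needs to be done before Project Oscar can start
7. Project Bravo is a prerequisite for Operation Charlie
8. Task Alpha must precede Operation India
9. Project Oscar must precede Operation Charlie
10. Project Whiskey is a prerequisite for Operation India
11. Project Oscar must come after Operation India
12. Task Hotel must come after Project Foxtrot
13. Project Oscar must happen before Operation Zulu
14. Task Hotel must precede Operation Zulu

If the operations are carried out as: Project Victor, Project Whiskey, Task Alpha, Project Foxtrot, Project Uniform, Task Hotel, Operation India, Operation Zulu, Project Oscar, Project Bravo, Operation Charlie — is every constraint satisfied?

No

In the proposed order, Operation Zulu appears before Project Oscar.
Since Project Oscar is required before Operation Zulu, the ordering is invalid.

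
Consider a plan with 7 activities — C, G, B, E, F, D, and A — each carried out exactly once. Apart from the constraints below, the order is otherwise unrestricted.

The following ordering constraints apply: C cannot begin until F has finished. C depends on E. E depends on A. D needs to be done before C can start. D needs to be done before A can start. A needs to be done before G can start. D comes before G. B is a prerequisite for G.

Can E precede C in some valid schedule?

The constraints force E before C, so yes — every valid ordering has E earlier.

Yes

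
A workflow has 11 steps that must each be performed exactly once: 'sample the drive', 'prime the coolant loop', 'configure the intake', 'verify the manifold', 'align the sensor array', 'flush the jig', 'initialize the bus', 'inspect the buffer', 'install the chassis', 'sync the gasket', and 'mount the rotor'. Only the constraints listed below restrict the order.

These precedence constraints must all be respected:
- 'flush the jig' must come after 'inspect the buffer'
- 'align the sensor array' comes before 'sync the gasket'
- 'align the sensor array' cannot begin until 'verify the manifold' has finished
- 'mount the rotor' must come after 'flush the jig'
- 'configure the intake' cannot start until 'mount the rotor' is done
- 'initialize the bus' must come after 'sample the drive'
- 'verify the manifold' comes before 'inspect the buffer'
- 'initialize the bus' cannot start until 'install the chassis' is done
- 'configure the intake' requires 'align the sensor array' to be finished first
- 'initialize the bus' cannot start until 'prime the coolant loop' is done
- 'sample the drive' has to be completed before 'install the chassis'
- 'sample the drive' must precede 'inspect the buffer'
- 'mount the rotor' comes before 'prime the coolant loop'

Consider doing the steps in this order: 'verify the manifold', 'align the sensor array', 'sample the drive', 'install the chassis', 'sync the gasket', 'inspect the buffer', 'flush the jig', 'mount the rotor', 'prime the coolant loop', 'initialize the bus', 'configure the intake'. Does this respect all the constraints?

Checking each listed constraint against this order: for instance, 'align the sensor array' is in position 2 and 'configure the intake' in position 11, so that constraint holds — and the remaining constraints check out the same way.

Yes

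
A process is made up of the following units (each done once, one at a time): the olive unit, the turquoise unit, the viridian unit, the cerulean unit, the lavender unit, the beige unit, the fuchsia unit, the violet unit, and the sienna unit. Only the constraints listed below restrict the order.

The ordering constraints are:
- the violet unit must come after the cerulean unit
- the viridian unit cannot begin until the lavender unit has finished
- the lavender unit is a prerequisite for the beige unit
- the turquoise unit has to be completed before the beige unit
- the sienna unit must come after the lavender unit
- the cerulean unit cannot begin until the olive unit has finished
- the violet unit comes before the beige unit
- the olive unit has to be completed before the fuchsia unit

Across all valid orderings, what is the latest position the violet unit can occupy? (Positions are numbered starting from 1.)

8

Following the constraints forward from the violet unit, its only required successor is the beige unit.
With 1 mandatory successor out of 9 units total, the latest slot for the violet unit is 9−1 = 8, and it's reachable by doing all non-successors before the violet unit.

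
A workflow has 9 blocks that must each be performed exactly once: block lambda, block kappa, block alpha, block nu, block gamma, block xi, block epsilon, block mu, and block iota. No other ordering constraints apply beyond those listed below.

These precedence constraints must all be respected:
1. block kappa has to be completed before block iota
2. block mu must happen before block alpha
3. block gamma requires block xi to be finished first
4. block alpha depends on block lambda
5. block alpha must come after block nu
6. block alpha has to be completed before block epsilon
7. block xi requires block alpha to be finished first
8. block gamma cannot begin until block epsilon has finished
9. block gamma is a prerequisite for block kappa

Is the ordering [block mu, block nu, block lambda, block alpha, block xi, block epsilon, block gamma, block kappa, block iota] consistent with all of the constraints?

Checking each listed constraint against this order: for instance, block mu is in position 1 and block alpha in position 4, so that constraint holds — and the remaining constraints check out the same way.

Yes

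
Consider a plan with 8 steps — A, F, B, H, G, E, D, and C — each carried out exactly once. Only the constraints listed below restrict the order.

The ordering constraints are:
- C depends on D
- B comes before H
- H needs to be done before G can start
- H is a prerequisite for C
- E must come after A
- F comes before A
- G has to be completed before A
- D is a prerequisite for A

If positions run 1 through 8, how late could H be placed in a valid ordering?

Every step that must follow H has to come after it. Tracing all chains starting from H, those steps are: A, G, E, C — 4 in total.
With 4 mandatory successors out of 8 steps total, the latest slot for H is 8−4 = 4, and it's reachable by doing all non-successors before H.

4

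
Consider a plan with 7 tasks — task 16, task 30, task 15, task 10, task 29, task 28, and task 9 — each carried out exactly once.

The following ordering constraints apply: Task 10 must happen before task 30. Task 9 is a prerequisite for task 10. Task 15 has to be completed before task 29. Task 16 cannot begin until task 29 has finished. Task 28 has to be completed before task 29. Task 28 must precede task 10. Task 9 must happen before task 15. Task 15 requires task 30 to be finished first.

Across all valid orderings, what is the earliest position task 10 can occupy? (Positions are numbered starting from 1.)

3

Working backwards through the constraints from task 10, its full set of required predecessors is task 28, task 9 — 2 of them.
So at minimum 2 tasks come before task 10, putting task 10 no earlier than position 3. That position is achievable by scheduling exactly those predecessors first.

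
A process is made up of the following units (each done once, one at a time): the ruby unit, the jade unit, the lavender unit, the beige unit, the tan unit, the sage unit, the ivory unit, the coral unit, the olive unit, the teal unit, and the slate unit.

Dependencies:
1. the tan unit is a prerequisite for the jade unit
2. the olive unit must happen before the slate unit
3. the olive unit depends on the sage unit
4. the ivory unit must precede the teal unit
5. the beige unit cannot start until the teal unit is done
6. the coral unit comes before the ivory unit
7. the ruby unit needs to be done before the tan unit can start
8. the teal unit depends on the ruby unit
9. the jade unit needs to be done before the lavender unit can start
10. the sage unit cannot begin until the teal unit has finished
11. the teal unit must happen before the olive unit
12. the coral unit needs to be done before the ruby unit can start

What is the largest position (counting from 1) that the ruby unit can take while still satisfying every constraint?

Every unit that must follow the ruby unit has to come after it. Tracing all chains starting from the ruby unit, those units are: the jade unit, the lavender unit, the beige unit, the tan unit, the sage unit, the olive unit, the teal unit, the slate unit — 8 in total.
So at least 8 units follow the ruby unit, putting the ruby unit no later than position 3. That position is achievable by scheduling everything else first.

3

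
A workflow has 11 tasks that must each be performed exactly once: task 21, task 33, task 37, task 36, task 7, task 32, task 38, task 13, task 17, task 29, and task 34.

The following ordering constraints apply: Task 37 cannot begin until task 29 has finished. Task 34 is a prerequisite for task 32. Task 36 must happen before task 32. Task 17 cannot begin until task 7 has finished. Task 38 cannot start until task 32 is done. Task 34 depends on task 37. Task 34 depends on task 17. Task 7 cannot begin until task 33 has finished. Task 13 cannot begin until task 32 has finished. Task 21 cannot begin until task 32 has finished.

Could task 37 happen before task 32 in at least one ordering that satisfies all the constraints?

Yes

The constraints force task 37 before task 32, so yes — every valid ordering has task 37 earlier.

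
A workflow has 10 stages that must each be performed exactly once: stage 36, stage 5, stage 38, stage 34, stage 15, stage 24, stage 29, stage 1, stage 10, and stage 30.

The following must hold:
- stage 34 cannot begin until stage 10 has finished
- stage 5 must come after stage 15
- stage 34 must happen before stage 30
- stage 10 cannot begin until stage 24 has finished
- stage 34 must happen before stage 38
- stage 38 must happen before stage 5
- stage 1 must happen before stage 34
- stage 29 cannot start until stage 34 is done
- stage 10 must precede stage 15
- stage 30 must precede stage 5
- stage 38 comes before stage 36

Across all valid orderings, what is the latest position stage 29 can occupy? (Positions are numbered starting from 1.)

10

No constraint forces any stage after stage 29, so it can be placed last, in position 10.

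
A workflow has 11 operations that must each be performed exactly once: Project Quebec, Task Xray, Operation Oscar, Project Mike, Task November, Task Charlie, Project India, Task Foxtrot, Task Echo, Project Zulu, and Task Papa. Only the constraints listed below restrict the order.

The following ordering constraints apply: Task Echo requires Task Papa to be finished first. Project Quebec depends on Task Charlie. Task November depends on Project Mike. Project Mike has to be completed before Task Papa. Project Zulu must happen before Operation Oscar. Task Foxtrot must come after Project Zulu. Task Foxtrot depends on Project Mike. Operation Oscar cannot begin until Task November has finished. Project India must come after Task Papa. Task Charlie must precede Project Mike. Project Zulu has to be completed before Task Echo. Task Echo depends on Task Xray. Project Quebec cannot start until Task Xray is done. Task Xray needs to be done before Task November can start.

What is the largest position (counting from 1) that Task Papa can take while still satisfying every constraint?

9

Every operation that must follow Task Papa has to come after it. Tracing all chains starting from Task Papa, those operations are: Project India, Task Echo — 2 in total.
With 2 mandatory successors out of 11 operations total, the latest slot for Task Papa is 11−2 = 9, and it's reachable by doing all non-successors before Task Papa.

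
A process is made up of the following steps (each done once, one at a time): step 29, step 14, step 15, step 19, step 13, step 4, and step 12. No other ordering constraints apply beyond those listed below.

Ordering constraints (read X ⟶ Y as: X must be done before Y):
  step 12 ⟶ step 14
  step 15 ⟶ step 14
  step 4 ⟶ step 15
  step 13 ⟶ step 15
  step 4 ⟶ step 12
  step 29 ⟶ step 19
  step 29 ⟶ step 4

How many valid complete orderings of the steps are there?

40

2 steps have no prerequisites (step 29, step 13), so any of them could come first.
Enumerating by repeatedly choosing an available step (one whose prerequisites are all placed) gives 40 distinct complete orderings.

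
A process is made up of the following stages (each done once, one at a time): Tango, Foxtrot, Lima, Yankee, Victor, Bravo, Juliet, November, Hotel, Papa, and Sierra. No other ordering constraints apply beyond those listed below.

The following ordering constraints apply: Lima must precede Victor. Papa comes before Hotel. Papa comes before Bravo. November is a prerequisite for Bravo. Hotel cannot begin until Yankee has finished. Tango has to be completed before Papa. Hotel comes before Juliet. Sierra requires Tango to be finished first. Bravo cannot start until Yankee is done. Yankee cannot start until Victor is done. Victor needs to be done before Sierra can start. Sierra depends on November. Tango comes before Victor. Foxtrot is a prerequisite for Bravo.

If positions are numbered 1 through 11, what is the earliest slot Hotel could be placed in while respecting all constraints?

Every stage that must precede Hotel has to come before it. Tracing all chains that end at Hotel, those stages are: Tango, Lima, Yankee, Victor, Papa — 5 in total.
So at minimum 5 stages come before Hotel, putting Hotel no earlier than position 6. That position is achievable by scheduling exactly those predecessors first.

6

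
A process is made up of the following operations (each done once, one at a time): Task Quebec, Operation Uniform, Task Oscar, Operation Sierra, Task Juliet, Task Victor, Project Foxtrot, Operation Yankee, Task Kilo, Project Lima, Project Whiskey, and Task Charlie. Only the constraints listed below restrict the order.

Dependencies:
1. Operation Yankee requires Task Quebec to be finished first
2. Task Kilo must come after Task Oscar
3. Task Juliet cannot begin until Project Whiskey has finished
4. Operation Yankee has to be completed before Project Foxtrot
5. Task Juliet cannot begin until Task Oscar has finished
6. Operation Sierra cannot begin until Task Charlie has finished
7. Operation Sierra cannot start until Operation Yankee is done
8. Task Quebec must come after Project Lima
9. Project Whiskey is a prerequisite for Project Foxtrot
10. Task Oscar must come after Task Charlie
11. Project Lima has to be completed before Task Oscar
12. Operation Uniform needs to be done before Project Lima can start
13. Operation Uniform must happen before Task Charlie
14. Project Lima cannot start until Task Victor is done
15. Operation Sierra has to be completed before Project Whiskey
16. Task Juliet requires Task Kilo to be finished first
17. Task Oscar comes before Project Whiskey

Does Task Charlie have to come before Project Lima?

No

Task Charlie and Project Lima are not related by any chain of constraints.
There exist valid orderings with Project Lima before Task Charlie, so Task Charlie is not required to come first.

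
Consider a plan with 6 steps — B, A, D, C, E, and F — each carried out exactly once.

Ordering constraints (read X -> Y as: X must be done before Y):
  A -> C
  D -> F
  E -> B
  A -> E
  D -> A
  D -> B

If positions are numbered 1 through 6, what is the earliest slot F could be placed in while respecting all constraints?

2

Working backwards through the constraints from F, its only required predecessor is D.
With 1 mandatory predecessor, the earliest F can sit is position 1+1 = 2, and placing just that one first achieves it.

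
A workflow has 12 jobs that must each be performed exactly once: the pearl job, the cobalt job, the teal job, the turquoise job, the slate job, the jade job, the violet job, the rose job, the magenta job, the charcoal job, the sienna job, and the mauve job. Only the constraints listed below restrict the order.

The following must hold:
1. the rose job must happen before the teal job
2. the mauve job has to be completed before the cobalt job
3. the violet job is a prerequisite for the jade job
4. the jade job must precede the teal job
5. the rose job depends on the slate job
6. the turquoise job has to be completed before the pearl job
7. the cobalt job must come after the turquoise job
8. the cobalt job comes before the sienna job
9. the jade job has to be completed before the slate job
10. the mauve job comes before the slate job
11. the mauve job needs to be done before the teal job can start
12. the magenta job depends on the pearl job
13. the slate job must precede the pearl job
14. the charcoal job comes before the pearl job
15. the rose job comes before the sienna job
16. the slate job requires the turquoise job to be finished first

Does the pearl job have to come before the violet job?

No

The constraints actually force the violet job before the pearl job (via the violet job → the jade job → the slate job → the pearl job), not the other way around.
So the pearl job never precedes the violet job.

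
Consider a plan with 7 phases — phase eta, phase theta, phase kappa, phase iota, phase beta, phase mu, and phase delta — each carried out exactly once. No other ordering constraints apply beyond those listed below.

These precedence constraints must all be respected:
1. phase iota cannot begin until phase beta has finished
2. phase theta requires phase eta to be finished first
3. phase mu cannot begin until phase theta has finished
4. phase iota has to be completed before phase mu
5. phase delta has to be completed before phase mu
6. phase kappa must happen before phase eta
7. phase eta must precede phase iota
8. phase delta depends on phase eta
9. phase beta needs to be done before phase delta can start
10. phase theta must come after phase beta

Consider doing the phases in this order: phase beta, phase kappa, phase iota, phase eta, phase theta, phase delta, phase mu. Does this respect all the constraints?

In the proposed order, phase iota appears before phase eta.
Since phase eta is required before phase iota, the ordering is invalid.

No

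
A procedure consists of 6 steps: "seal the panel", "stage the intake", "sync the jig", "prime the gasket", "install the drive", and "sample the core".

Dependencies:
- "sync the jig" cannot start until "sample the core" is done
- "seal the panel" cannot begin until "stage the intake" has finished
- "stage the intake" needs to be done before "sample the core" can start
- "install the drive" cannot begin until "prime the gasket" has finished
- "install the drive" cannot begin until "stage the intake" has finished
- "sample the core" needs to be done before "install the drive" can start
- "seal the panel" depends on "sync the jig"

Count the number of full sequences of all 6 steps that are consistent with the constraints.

2 steps have no prerequisites ("stage the intake", "prime the gasket"), so any of them could come first.
Systematically extending each partial ordering one step at a time and counting, there are 12 complete orderings.

12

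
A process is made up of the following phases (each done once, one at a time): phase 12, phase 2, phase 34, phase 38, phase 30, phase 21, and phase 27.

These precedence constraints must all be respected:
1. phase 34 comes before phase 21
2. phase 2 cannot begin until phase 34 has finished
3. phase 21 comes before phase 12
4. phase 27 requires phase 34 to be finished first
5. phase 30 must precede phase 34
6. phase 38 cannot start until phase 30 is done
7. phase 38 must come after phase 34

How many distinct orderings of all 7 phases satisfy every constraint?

Phase 30 is the only phase with nothing required before it, so every ordering starts there.
Systematically extending each partial ordering one phase at a time and counting, there are 60 complete orderings.

60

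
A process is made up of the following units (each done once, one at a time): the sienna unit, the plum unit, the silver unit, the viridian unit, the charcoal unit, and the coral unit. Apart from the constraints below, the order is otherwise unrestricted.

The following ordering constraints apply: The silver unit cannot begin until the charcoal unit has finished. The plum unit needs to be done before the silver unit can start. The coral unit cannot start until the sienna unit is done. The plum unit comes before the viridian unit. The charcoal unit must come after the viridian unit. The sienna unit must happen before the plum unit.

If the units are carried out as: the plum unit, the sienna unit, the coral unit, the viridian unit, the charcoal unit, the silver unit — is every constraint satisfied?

Here the sienna unit comes after the plum unit.
But one of the constraints requires the sienna unit before the plum unit, so this ordering violates it.

No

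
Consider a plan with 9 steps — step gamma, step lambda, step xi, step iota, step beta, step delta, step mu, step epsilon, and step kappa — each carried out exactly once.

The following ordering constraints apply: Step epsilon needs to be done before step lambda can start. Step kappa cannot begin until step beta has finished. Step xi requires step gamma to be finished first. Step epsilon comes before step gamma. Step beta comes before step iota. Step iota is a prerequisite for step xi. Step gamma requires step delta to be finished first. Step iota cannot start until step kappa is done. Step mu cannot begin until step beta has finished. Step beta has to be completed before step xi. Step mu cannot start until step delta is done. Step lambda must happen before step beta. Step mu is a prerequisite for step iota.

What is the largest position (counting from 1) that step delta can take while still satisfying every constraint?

The steps that are forced after step delta, directly or by a chain of constraints, are step gamma, step xi, step iota, step mu. That's 4 steps.
With 4 mandatory successors out of 9 steps total, the latest slot for step delta is 9−4 = 5, and it's reachable by doing all non-successors before step delta.

5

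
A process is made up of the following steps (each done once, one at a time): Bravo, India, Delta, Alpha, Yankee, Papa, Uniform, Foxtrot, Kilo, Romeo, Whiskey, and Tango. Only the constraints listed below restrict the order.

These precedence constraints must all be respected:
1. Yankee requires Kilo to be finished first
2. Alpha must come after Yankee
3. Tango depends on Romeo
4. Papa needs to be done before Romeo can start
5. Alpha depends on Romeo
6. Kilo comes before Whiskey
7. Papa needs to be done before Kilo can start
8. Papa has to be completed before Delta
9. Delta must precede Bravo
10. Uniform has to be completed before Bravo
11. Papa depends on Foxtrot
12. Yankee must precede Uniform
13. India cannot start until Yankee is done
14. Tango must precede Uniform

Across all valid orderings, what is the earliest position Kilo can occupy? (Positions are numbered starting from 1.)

The steps that are forced before Kilo, directly or transitively, are Papa, Foxtrot. That's 2 steps.
With 2 mandatory predecessors, the earliest Kilo can sit is position 2+1 = 3, and placing just those 2 first achieves it.

3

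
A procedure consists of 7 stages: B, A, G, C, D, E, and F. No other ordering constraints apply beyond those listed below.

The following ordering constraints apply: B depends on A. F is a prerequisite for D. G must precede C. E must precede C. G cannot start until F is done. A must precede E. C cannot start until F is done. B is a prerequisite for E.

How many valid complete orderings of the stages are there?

The stages with no prerequisites are A, F; any of them can be placed first.
Counting all ways to extend the partial order to a total order gives 50.

50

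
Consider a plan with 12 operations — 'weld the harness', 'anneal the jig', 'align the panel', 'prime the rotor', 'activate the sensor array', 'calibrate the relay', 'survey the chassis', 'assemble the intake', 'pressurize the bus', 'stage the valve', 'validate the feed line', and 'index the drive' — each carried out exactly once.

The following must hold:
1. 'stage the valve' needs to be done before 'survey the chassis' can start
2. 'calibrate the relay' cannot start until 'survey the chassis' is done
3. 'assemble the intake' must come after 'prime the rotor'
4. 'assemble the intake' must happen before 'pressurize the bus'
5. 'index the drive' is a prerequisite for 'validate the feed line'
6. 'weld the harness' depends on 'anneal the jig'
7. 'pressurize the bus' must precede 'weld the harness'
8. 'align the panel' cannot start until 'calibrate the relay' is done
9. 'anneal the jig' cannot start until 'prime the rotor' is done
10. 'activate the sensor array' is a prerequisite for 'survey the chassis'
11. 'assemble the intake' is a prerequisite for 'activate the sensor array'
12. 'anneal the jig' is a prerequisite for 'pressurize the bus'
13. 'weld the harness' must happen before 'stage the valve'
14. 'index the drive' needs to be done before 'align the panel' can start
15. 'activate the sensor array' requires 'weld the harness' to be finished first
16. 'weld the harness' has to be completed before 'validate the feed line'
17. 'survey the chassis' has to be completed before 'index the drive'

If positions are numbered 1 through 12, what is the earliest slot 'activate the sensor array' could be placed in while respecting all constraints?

The operations that are forced before 'activate the sensor array', directly or transitively, are 'weld the harness', 'anneal the jig', 'prime the rotor', 'assemble the intake', 'pressurize the bus'. That's 5 operations.
So at minimum 5 operations come before 'activate the sensor array', putting 'activate the sensor array' no earlier than position 6. That position is achievable by scheduling exactly those predecessors first.

6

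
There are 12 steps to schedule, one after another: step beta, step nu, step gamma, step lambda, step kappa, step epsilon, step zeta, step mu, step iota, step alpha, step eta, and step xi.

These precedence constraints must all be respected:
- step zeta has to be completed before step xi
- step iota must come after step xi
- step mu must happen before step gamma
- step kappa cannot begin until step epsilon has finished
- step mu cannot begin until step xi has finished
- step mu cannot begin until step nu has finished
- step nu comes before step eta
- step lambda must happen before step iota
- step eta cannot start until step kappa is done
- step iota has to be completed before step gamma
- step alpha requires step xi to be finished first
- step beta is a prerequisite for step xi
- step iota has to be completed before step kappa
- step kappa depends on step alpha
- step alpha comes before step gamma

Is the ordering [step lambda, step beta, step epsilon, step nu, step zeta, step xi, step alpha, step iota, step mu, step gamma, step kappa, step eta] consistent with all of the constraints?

Yes

Checking each listed constraint against this order: for instance, step nu is in position 4 and step eta in position 12, so that constraint holds — and the remaining constraints check out the same way.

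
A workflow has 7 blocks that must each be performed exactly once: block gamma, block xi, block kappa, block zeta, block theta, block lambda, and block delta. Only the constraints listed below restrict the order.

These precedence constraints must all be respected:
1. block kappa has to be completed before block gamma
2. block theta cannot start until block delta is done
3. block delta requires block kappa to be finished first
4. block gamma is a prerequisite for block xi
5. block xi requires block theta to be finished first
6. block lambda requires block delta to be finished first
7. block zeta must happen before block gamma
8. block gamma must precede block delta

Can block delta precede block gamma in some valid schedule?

No

Following block gamma → block delta, block gamma must precede block delta in every valid ordering.
So no valid ordering can have block delta before block gamma.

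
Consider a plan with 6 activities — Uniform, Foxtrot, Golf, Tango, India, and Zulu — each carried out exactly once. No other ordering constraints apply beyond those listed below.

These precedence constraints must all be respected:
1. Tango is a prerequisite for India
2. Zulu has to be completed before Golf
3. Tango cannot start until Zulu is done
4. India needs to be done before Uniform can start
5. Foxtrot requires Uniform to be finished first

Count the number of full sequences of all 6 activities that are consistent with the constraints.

Only Zulu has no prerequisites, so it must go first.
Enumerating by repeatedly choosing an available activity (one whose prerequisites are all placed) gives 5 distinct complete orderings.

5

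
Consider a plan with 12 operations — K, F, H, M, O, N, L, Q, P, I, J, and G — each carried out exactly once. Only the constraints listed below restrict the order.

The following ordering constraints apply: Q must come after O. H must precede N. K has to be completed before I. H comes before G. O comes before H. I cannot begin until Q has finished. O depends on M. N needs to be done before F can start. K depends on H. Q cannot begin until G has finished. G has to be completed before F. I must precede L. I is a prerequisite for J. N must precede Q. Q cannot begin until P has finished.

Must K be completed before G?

Nothing in the constraints links K and G; they are unordered relative to each other.
There exist valid orderings with G before K, so K is not required to come first.

No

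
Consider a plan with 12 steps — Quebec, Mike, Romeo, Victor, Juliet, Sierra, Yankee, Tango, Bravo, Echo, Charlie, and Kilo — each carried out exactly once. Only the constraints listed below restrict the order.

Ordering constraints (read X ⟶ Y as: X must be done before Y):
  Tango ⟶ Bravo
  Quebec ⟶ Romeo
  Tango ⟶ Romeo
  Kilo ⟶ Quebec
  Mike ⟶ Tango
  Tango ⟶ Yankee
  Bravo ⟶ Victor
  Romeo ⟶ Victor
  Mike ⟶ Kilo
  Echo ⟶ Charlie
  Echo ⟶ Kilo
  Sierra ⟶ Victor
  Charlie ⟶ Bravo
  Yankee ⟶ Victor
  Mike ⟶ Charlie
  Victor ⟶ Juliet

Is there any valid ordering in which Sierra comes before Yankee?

Yes

Nothing in the constraints forces Yankee before Sierra — there is no chain from Yankee to Sierra.
So a valid ordering placing Sierra earlier than Yankee exists.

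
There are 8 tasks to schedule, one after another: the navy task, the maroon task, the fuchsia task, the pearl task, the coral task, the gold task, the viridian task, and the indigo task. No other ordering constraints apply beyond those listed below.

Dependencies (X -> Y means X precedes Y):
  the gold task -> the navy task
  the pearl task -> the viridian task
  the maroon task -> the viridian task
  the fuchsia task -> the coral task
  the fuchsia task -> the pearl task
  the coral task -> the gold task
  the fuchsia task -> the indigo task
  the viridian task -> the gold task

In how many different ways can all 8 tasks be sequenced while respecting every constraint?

74

2 tasks have no prerequisites (the maroon task, the fuchsia task), so any of them could come first.
Counting all ways to extend the partial order to a total order gives 74.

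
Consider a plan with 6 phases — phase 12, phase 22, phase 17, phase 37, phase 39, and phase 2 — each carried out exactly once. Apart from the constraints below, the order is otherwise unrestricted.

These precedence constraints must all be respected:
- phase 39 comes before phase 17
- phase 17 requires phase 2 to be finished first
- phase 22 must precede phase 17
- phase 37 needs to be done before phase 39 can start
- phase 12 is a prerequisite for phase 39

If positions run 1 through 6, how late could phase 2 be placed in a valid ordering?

Following the constraints forward from phase 2, its only required successor is phase 17.
So at least 1 phase follows phase 2, putting phase 2 no later than position 5. That position is achievable by scheduling everything else first.

5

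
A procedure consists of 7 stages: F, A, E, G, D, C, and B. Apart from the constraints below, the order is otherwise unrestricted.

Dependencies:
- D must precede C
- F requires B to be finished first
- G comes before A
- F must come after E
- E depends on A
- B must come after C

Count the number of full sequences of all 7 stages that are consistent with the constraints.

20

2 stages have no prerequisites (G, D), so any of them could come first.
Enumerating by repeatedly choosing an available stage (one whose prerequisites are all placed) gives 20 distinct complete orderings.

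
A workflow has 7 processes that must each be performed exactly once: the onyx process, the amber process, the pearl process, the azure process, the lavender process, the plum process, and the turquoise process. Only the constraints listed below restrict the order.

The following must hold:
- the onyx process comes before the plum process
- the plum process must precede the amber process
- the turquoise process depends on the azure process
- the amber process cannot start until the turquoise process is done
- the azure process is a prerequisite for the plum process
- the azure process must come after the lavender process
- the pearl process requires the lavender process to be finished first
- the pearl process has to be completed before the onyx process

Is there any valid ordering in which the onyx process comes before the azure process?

Yes

Nothing in the constraints forces the azure process before the onyx process — there is no chain from the azure process to the onyx process.
So a valid ordering placing the onyx process earlier than the azure process exists.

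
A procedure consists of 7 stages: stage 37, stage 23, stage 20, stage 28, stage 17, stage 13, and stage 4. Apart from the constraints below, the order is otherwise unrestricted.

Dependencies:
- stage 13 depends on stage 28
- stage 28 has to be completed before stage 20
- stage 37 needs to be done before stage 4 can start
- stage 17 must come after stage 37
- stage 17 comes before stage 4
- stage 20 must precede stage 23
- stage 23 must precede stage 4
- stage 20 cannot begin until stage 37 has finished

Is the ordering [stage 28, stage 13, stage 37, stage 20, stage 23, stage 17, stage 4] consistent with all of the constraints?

Checking each listed constraint against this order: for instance, stage 37 is in position 3 and stage 4 in position 7, so that constraint holds — and the remaining constraints check out the same way.

Yes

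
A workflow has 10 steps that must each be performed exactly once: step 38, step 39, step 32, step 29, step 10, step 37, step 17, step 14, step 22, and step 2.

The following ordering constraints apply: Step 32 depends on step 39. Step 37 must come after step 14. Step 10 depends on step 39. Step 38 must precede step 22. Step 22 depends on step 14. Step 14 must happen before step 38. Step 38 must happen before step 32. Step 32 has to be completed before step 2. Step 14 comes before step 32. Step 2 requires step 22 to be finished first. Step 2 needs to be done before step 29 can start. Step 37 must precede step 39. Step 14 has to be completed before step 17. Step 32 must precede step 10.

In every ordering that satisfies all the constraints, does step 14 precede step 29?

There is a constraint chain step 14 → step 32 → step 2 → step 29.
That forces step 14 before step 29 in every valid schedule.

Yes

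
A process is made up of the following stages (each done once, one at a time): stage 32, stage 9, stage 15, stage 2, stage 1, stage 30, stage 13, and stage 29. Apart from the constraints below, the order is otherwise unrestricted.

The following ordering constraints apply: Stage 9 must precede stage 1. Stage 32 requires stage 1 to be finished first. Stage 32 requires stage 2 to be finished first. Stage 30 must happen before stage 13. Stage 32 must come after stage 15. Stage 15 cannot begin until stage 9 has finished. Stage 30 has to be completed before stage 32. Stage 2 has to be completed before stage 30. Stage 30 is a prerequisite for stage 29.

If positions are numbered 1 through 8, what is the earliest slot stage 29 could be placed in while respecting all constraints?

The stages that are forced before stage 29, directly or transitively, are stage 2, stage 30. That's 2 stages.
With 2 mandatory predecessors, the earliest stage 29 can sit is position 2+1 = 3, and placing just those 2 first achieves it.

3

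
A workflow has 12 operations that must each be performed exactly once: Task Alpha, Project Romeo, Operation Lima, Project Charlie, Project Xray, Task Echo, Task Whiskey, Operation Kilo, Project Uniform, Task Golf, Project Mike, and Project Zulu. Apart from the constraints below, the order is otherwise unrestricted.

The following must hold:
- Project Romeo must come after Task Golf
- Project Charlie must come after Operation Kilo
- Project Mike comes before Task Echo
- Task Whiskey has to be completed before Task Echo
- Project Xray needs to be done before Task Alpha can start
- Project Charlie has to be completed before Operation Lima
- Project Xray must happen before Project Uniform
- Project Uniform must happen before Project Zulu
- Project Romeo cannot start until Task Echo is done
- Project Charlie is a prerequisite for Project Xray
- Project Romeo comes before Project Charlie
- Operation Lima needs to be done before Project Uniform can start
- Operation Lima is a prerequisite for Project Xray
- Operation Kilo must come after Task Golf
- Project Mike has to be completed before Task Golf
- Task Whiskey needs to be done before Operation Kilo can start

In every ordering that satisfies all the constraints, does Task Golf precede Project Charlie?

Tracing the constraints gives a chain: Task Golf → Project Romeo → Project Charlie.
That forces Task Golf before Project Charlie in every valid schedule.

Yes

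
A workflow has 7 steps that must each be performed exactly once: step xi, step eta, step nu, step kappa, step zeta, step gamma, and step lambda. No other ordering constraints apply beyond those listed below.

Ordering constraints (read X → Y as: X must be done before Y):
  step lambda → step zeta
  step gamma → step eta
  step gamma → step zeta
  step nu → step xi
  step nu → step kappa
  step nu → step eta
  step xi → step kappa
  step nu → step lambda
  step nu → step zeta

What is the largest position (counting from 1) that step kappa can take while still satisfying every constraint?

Step kappa has no required successors, so nothing stops it from going last (position 7).

7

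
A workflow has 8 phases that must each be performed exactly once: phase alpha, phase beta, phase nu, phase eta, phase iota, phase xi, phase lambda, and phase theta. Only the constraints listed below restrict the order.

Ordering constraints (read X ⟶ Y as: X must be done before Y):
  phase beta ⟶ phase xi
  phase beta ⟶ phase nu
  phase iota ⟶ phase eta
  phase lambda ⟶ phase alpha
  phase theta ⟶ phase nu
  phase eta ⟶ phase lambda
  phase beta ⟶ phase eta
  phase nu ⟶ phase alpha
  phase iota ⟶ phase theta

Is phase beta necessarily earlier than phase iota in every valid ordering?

Phase beta and phase iota are not related by any chain of constraints.
So phase beta can come before phase iota or after — it is not forced.

No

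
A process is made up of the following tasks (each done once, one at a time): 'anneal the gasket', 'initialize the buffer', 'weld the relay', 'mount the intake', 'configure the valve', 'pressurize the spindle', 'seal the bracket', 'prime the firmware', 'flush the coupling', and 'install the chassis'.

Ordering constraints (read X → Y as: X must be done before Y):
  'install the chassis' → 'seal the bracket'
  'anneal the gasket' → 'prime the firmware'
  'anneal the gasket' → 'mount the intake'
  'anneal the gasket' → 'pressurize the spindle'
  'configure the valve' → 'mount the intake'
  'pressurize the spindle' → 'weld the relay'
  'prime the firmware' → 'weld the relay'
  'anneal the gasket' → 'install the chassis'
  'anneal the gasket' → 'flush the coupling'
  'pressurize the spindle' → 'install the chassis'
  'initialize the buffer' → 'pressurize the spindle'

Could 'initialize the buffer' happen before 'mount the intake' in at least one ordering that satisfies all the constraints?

Yes

The constraints leave 'initialize the buffer' and 'mount the intake' unordered relative to each other; nothing requires 'mount the intake' earlier.
So a valid ordering placing 'initialize the buffer' earlier than 'mount the intake' exists.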